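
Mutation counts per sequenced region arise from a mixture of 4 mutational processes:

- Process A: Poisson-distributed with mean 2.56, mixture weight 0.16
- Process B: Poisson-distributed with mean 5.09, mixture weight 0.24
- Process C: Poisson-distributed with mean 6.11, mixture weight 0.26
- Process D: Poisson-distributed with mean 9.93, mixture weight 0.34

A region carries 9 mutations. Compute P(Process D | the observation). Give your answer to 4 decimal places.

0.6014

Posterior ∝ prior × likelihood, so P(k | x) ∝ w_k f_k(x); normalise over all components.
Component likelihoods at x = 9 mutations:
  L_A = 0.00100601
  L_B = 0.0389169
  L_C = 0.0726221
  L_D = 0.125961
Multiply by the mixture weights:
  w_A·L_A = 0.16 × 0.00100601 = 0.000160962
  w_B·L_B = 0.24 × 0.0389169 = 0.00934005
  w_C·L_C = 0.26 × 0.0726221 = 0.0188817
  w_D·L_D = 0.34 × 0.125961 = 0.0428267
Normaliser: 0.000160962 + 0.00934005 + 0.0188817 + 0.0428267 = 0.0712095
P(Process D | data) = 0.0428267 / 0.0712095 ≈ 0.6014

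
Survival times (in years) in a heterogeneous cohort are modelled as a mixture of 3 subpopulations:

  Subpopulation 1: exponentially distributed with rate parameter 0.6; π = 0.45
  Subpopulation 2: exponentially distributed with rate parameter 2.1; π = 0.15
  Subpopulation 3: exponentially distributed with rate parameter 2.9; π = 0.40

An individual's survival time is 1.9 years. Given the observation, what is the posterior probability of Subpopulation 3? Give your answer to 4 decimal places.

The responsibility of component k is w_k f_k(x) divided by Σ_j w_j f_j(x).
Component likelihoods at x = 1.9 years:
  p_1 = 0.191891
  p_2 = 0.0388494
  p_3 = 0.0117337
Prior × likelihood for each component:
  w_1·p_1 = 0.45 × 0.191891 = 0.0863511
  w_2·p_2 = 0.15 × 0.0388494 = 0.00582741
  w_3·p_3 = 0.40 × 0.0117337 = 0.00469348
Denominator: 0.0863511 + 0.00582741 + 0.00469348 = 0.096872
P(Subpopulation 3 | x) = 0.00469348 / 0.096872 ≈ 0.0485

0.0485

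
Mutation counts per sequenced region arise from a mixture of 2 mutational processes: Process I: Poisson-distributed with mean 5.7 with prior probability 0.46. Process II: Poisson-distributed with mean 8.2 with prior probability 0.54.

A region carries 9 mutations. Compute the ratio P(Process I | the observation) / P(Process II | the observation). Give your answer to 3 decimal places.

Since P(k|x) ∝ π_k f_k(x), the posterior odds are π_i f_i(x) / (π_j f_j(x)).
Evaluate each component's likelihood at the observed value:
  f_I = e^(−5.7)·5.7^9/9! = 0.0585642
  f_II = e^(−8.2)·8.2^9/9! = 0.126866
0.0269395 / 0.0685079 ≈ 0.393

0.393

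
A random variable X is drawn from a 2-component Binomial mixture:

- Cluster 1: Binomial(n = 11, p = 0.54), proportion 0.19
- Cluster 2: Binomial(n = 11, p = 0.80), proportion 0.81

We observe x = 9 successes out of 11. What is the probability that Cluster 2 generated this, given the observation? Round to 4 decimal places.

By Bayes' theorem, P(k | x) = P(Z=k) f_k(x) / Σ_j P(Z=j) f_j(x).
Component likelihoods at x = 9 successes out of 11:
  f_1 = C(11,9)·0.54^9·0.46^2 = 55·0.00390431·0.2116 = 0.0454383
  f_2 = C(11,9)·0.80^9·0.20^2 = 55·0.134218·0.04 = 0.295279
Weight by the priors:
  P(Z=1)·f_1 = 0.19 × 0.0454383 = 0.00863328
  P(Z=2)·f_2 = 0.81 × 0.295279 = 0.239176
Evidence: 0.00863328 + 0.239176 = 0.247809
So the posterior for Cluster 2 is 0.239176 / 0.247809 ≈ 0.9652.

0.9652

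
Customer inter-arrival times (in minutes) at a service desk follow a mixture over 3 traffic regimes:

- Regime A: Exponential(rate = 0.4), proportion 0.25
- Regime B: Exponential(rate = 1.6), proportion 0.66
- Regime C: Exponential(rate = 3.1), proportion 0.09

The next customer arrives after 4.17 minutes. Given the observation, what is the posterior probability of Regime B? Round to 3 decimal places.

Apply Bayes' rule: the posterior for each component is proportional to its prior times its likelihood at x.
Exponential densities:
  p_A = 0.0754496
  p_B = 0.00202538
  p_C = 7.53767e-06
Prior × likelihood for each component:
  π_A·p_A = 0.25 × 0.0754496 = 0.0188624
  π_B·p_B = 0.66 × 0.00202538 = 0.00133675
  π_C·p_C = 0.09 × 7.53767e-06 = 6.7839e-07
Evidence: 0.0188624 + 0.00133675 + 6.7839e-07 = 0.0201998
So the posterior for Regime B is 0.00133675 / 0.0201998 ≈ 0.066.

0.066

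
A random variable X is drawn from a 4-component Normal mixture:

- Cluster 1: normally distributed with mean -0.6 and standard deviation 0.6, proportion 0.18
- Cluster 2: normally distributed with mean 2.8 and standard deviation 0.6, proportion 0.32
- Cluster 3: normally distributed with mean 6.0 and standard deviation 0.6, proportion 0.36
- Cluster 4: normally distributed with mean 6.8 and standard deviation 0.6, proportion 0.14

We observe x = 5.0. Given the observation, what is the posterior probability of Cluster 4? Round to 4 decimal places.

0.0170

P(component k | x) = π_k·f_k(x) / marginal(x), where marginal(x) = Σ_j π_j·f_j(x).
Evaluate each component's likelihood at the observed value:
  L_1 = (1/(0.6·√(2π)))·exp(−(5.0−-0.6)²/(2·0.6²)) = 0.664904·exp(-43.55556) = 8.06903e-20
  L_2 = (1/(0.6·√(2π)))·exp(−(5.0−2.8)²/(2·0.6²)) = 0.664904·exp(-6.72222) = 0.000800451
  L_3 = (1/(0.6·√(2π)))·exp(−(5.0−6.0)²/(2·0.6²)) = 0.664904·exp(-1.38889) = 0.165795
  L_4 = (1/(0.6·√(2π)))·exp(−(5.0−6.8)²/(2·0.6²)) = 0.664904·exp(-4.50000) = 0.00738641
Multiply by the mixture weights:
  π_1·L_1 = 0.18 × 8.06903e-20 = 1.45243e-20
  π_2·L_2 = 0.32 × 0.000800451 = 0.000256144
  π_3·L_3 = 0.36 × 0.165795 = 0.0596863
  π_4·L_4 = 0.14 × 0.00738641 = 0.0010341
Sum: 1.45243e-20 + 0.000256144 + 0.0596863 + 0.0010341 = 0.0609765
Responsibility of Cluster 4: 0.0010341 / 0.0609765 ≈ 0.0170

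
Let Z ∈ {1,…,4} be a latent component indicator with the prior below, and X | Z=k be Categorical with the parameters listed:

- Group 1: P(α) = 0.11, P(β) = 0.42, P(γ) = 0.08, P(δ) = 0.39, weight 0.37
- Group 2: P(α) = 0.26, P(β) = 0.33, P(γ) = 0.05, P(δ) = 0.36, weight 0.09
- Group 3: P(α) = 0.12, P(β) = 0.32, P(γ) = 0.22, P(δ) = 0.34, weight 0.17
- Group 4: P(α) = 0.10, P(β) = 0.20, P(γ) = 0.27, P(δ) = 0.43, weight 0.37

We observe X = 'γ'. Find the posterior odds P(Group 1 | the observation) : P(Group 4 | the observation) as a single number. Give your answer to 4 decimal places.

0.2963

The posterior odds equal the prior odds times the likelihood ratio: (π_i/π_j)·(f_i(x)/f_j(x)).
Categorical probabilities:
  L_1 = 0.08
  L_2 = 0.05
  L_3 = 0.22
  L_4 = 0.27
0.0296 / 0.0999 ≈ 0.2963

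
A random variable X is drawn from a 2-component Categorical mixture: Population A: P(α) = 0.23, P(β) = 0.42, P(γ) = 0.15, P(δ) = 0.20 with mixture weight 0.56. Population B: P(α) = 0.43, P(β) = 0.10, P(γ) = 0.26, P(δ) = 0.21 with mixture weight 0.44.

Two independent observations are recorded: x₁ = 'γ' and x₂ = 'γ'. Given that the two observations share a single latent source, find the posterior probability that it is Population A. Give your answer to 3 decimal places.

The responsibility of component k is P(Z=k) f_k(x) divided by Σ_j P(Z=j) f_j(x).
Since both observations come from the same component, the likelihood for component k is f_k(x₁)·f_k(x₂).
  p_A = [0.15] × [0.15] = 0.0225
  p_B = [0.26] × [0.26] = 0.0676
Weight by the priors:
  P(Z=A)·p_A = 0.56 × 0.0225 = 0.0126
  P(Z=B)·p_B = 0.44 × 0.0676 = 0.029744
Marginal: 0.0126 + 0.029744 = 0.042344
P(Population A | data) ≈ 0.298

0.298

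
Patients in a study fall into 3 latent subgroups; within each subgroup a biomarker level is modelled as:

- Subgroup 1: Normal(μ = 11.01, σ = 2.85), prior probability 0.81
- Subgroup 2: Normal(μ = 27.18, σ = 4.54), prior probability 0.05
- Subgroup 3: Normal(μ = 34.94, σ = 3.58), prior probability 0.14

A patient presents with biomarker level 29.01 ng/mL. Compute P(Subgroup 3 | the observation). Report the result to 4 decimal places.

0.4941

By Bayes' theorem, P(k | x) = w_k f_k(x) / Σ_j w_j f_j(x).
Component likelihoods at x = 29.01 ng/mL:
  f_1 = (1/(2.85·√(2π)))·exp(−(29.01−11.01)²/(2·2.85²)) = 0.139980·exp(-19.94460) = 3.04955e-10
  f_2 = (1/(4.54·√(2π)))·exp(−(29.01−27.18)²/(2·4.54²)) = 0.087873·exp(-0.08124) = 0.0810164
  f_3 = (1/(3.58·√(2π)))·exp(−(29.01−34.94)²/(2·3.58²)) = 0.111436·exp(-1.37187) = 0.0282638
Unnormalised posteriors:
  w_1·f_1 = 0.81 × 3.04955e-10 = 2.47014e-10
  w_2·f_2 = 0.05 × 0.0810164 = 0.00405082
  w_3·f_3 = 0.14 × 0.0282638 = 0.00395694
Normaliser: 2.47014e-10 + 0.00405082 + 0.00395694 = 0.00800776
P(Subgroup 3 | 29.01 ng/mL) ≈ 0.4941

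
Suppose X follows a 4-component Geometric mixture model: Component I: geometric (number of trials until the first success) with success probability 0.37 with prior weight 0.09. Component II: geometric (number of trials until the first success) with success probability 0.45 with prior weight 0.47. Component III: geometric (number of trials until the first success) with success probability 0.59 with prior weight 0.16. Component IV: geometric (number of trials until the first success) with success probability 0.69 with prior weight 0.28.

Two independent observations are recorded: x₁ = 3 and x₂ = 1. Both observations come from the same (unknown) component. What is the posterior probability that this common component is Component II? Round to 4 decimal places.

The responsibility of component k is π_k f_k(x) divided by Σ_j π_j f_j(x).
Since both observations come from the same component, the likelihood for component k is f_k(x₁)·f_k(x₂).
  p_I = [0.37·(1−0.37)^2 = 0.37·0.3969 = 0.146853] × [0.37] = 0.0543356
  p_II = [0.45·(1−0.45)^2 = 0.45·0.3025 = 0.136125] × [0.45] = 0.0612563
  p_III = [0.59·(1−0.59)^2 = 0.59·0.1681 = 0.099179] × [0.59] = 0.0585156
  p_IV = [0.69·(1−0.69)^2 = 0.69·0.0961 = 0.066309] × [0.69] = 0.0457532
Multiply by the mixture weights:
  π_I·p_I = 0.09 × 0.0543356 = 0.0048902
  π_II·p_II = 0.47 × 0.0612563 = 0.0287904
  π_III·p_III = 0.16 × 0.0585156 = 0.0093625
  π_IV·p_IV = 0.28 × 0.0457532 = 0.0128109
Normaliser: 0.0048902 + 0.0287904 + 0.0093625 + 0.0128109 = 0.055854
So the posterior for Component II is 0.0287904 / 0.055854 ≈ 0.5155.

0.5155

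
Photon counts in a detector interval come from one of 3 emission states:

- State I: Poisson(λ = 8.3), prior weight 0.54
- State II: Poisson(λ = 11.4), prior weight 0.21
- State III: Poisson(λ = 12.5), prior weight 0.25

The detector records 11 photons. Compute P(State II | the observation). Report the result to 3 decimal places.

0.261

P(component k | x) = P(Z=k)·f_k(x) / marginal(x), where marginal(x) = Σ_j P(Z=j)·f_j(x).
Evaluate each component's likelihood at the observed value:
  f_I = 0.0801787
  f_II = 0.118533
  f_III = 0.108686
Prior × likelihood for each component:
  P(Z=I)·f_I = 0.54 × 0.0801787 = 0.0432965
  P(Z=II)·f_II = 0.21 × 0.118533 = 0.024892
  P(Z=III)·f_III = 0.25 × 0.108686 = 0.0271715
Denominator: 0.0432965 + 0.024892 + 0.0271715 = 0.09536
So the posterior for State II is 0.024892 / 0.09536 ≈ 0.261.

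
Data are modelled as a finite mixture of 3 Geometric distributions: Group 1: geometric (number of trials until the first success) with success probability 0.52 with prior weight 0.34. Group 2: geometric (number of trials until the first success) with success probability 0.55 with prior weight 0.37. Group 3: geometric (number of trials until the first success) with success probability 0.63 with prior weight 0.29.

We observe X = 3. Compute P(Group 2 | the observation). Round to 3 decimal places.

0.385

P(component k | x) = P(Z=k)·f_k(x) / marginal(x), where marginal(x) = Σ_j P(Z=j)·f_j(x).
Evaluate each component's likelihood at the observed value:
  L_1 = 0.119808
  L_2 = 0.111375
  L_3 = 0.086247
Multiply by the mixture weights:
  P(Z=1)·L_1 = 0.34 × 0.119808 = 0.0407347
  P(Z=2)·L_2 = 0.37 × 0.111375 = 0.0412087
  P(Z=3)·L_3 = 0.29 × 0.086247 = 0.0250116
Denominator: 0.0407347 + 0.0412087 + 0.0250116 = 0.106955
P(Group 2 | the observation) ≈ 0.385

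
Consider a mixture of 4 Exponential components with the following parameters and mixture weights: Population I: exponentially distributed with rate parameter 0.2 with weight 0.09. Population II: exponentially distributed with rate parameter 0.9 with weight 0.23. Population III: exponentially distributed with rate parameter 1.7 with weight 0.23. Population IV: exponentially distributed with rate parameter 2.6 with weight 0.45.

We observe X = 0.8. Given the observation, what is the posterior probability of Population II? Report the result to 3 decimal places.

0.278

Apply Bayes' rule: the posterior for each component is proportional to its prior times its likelihood at x.
Exponential densities:
  p_I = 0.170429
  p_II = 0.438077
  p_III = 0.436323
  p_IV = 0.324819
Unnormalised posteriors:
  π_I·p_I = 0.09 × 0.170429 = 0.0153386
  π_II·p_II = 0.23 × 0.438077 = 0.100758
  π_III·p_III = 0.23 × 0.436323 = 0.100354
  π_IV·p_IV = 0.45 × 0.324819 = 0.146168
Sum: 0.0153386 + 0.100758 + 0.100354 + 0.146168 = 0.362619
Responsibility of Population II: 0.100758 / 0.362619 ≈ 0.278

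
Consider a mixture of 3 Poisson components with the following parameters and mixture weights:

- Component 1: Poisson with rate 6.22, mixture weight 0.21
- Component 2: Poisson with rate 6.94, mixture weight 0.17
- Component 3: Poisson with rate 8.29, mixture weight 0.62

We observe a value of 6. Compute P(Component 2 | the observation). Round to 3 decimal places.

0.198

Posterior ∝ prior × likelihood, so P(k | x) ∝ π_k f_k(x); normalise over all components.
Evaluate each component's likelihood at the observed value:
  f_1 = e^(−6.22)·6.22^6/6! = 0.159992
  f_2 = e^(−6.94)·6.94^6/6! = 0.150252
  f_3 = e^(−8.29)·8.29^6/6! = 0.11316
Multiply by the mixture weights:
  π_1·f_1 = 0.21 × 0.159992 = 0.0335983
  π_2·f_2 = 0.17 × 0.150252 = 0.0255429
  π_3·f_3 = 0.62 × 0.11316 = 0.0701593
Sum: 0.0335983 + 0.0255429 + 0.0701593 = 0.1293
P(Component 2 | 6) ≈ 0.198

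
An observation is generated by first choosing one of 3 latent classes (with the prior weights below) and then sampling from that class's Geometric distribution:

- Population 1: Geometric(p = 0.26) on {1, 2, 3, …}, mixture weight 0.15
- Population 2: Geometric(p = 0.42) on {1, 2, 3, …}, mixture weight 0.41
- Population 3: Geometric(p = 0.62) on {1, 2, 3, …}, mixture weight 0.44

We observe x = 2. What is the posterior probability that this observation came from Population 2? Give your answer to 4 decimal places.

0.4298

Apply Bayes' rule: the posterior for each component is proportional to its prior times its likelihood at x.
Component likelihoods at x = 2:
  L_1 = 0.26·(1−0.26)^1 = 0.26·0.74 = 0.1924
  L_2 = 0.42·(1−0.42)^1 = 0.42·0.58 = 0.2436
  L_3 = 0.62·(1−0.62)^1 = 0.62·0.38 = 0.2356
Multiply by the mixture weights:
  w_1·L_1 = 0.15 × 0.1924 = 0.02886
  w_2·L_2 = 0.41 × 0.2436 = 0.099876
  w_3·L_3 = 0.44 × 0.2356 = 0.103664
Evidence: 0.02886 + 0.099876 + 0.103664 = 0.2324
So the posterior for Population 2 is 0.099876 / 0.2324 ≈ 0.4298.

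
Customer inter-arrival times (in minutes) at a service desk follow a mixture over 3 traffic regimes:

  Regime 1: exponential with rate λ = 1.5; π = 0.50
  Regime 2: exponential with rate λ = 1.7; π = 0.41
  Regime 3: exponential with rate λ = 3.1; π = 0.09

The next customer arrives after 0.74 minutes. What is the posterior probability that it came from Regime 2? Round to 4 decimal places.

0.4185

P(component k | x) = π_k·f_k(x) / marginal(x), where marginal(x) = Σ_j π_j·f_j(x).
Component likelihoods at x = 0.74 minutes:
  p_1 = 0.494338
  p_2 = 0.483177
  p_3 = 0.312673
Unnormalised posteriors:
  π_1·p_1 = 0.50 × 0.494338 = 0.247169
  π_2·p_2 = 0.41 × 0.483177 = 0.198103
  π_3·p_3 = 0.09 × 0.312673 = 0.0281406
Normaliser: 0.247169 + 0.198103 + 0.0281406 = 0.473412
P(Regime 2 | data) = 0.198103 / 0.473412 ≈ 0.4185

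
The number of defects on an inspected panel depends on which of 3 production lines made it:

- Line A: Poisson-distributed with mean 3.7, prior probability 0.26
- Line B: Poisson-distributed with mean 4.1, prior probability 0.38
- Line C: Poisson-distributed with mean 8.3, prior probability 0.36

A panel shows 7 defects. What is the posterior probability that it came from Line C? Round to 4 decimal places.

The responsibility of component k is π_k f_k(x) divided by Σ_j π_j f_j(x).
Poisson probabilities:
  p_A = e^(−3.7)·3.7^7/7! = 0.0465685
  p_B = e^(−4.1)·4.1^7/7! = 0.0640397
  p_C = e^(−8.3)·8.3^7/7! = 0.133805
Multiply by the mixture weights:
  π_A·p_A = 0.26 × 0.0465685 = 0.0121078
  π_B·p_B = 0.38 × 0.0640397 = 0.0243351
  π_C·p_C = 0.36 × 0.133805 = 0.0481698
Marginal: 0.0121078 + 0.0243351 + 0.0481698 = 0.0846126
So the posterior for Line C is 0.0481698 / 0.0846126 ≈ 0.5693.

0.5693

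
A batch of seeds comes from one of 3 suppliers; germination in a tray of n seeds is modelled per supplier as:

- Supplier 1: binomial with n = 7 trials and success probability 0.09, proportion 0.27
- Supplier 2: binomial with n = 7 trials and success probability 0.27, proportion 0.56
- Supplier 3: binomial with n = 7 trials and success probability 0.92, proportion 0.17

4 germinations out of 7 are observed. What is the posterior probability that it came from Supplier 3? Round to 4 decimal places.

Posterior ∝ prior × likelihood, so P(k | x) ∝ w_k f_k(x); normalise over all components.
Binomial probabilities:
  L_1 = C(7,4)·0.09^4·0.91^3 = 35·6.561e-05·0.753571 = 0.00173046
  L_2 = C(7,4)·0.27^4·0.73^3 = 35·0.00531441·0.389017 = 0.0723589
  L_3 = C(7,4)·0.92^4·0.08^3 = 35·0.716393·0.000512 = 0.0128378
Prior × likelihood for each component:
  w_1·L_1 = 0.27 × 0.00173046 = 0.000467225
  w_2·L_2 = 0.56 × 0.0723589 = 0.040521
  w_3·L_3 = 0.17 × 0.0128378 = 0.00218242
Evidence: 0.000467225 + 0.040521 + 0.00218242 = 0.0431706
Responsibility of Supplier 3: 0.00218242 / 0.0431706 ≈ 0.0506

0.0506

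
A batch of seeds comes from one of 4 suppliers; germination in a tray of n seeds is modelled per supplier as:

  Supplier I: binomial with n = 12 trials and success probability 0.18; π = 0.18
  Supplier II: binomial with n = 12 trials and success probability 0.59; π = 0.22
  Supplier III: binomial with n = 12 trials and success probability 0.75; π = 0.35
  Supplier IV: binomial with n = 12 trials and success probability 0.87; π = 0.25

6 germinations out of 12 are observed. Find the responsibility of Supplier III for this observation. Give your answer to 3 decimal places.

The responsibility of component k is π_k f_k(x) divided by Σ_j π_j f_j(x).
Evaluate each component's likelihood at the observed value:
  p_I = 0.00955411
  p_II = 0.185134
  p_III = 0.0401495
  p_IV = 0.00193396
Unnormalised posteriors:
  π_I·p_I = 0.18 × 0.00955411 = 0.00171974
  π_II·p_II = 0.22 × 0.185134 = 0.0407296
  π_III·p_III = 0.35 × 0.0401495 = 0.0140523
  π_IV·p_IV = 0.25 × 0.00193396 = 0.00048349
Marginal: 0.00171974 + 0.0407296 + 0.0140523 + 0.00048349 = 0.0569851
P(Supplier III | data) ≈ 0.247

0.247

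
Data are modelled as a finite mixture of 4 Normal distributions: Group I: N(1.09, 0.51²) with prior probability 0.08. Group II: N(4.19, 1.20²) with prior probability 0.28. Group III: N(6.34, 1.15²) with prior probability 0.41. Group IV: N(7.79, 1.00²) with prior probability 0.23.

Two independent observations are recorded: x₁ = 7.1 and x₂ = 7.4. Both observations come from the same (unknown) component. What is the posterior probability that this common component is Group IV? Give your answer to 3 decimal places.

P(component k | x) = π_k·f_k(x) / marginal(x), where marginal(x) = Σ_j π_j·f_j(x).
Since both observations come from the same component, the likelihood for component k is f_k(x₁)·f_k(x₂).
  f_I = [(1/(0.51·√(2π)))·exp(−(7.1−1.09)²/(2·0.51²)) = 0.782240·exp(-69.43502) = 5.47131e-31] × [4.49207e-34] = 2.45776e-64
  f_II = [(1/(1.20·√(2π)))·exp(−(7.1−4.19)²/(2·1.20²)) = 0.332452·exp(-2.94031) = 0.0175698] × [0.00928762] = 0.000163182
  f_III = [(1/(1.15·√(2π)))·exp(−(7.1−6.34)²/(2·1.15²)) = 0.346906·exp(-0.21837) = 0.278852] × [0.226842] = 0.0632553
  f_IV = [(1/(1.00·√(2π)))·exp(−(7.1−7.79)²/(2·1.00²)) = 0.398942·exp(-0.23805) = 0.314432] × [0.369728] = 0.116254
Weight by the priors:
  π_I·f_I = 0.08 × 2.45776e-64 = 1.9662e-65
  π_II·f_II = 0.28 × 0.000163182 = 4.56909e-05
  π_III·f_III = 0.41 × 0.0632553 = 0.0259347
  π_IV·f_IV = 0.23 × 0.116254 = 0.0267384
Evidence: 1.9662e-65 + 4.56909e-05 + 0.0259347 + 0.0267384 = 0.0527188
Responsibility of Group IV: 0.0267384 / 0.0527188 ≈ 0.507

0.507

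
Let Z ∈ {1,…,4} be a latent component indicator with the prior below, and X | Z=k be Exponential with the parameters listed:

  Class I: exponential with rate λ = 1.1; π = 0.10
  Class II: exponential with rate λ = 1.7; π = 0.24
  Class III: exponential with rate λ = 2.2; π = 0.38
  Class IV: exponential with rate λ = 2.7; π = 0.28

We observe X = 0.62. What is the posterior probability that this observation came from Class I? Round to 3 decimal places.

The responsibility of component k is π_k f_k(x) divided by Σ_j π_j f_j(x).
Evaluate each component's likelihood at the observed value:
  f_I = 0.556165
  f_II = 0.592519
  f_III = 0.5624
  f_IV = 0.506238
Weight by the priors:
  π_I·f_I = 0.10 × 0.556165 = 0.0556165
  π_II·f_II = 0.24 × 0.592519 = 0.142205
  π_III·f_III = 0.38 × 0.5624 = 0.213712
  π_IV·f_IV = 0.28 × 0.506238 = 0.141747
Denominator: 0.0556165 + 0.142205 + 0.213712 + 0.141747 = 0.55328
P(Class I | the observation) ≈ 0.101

0.101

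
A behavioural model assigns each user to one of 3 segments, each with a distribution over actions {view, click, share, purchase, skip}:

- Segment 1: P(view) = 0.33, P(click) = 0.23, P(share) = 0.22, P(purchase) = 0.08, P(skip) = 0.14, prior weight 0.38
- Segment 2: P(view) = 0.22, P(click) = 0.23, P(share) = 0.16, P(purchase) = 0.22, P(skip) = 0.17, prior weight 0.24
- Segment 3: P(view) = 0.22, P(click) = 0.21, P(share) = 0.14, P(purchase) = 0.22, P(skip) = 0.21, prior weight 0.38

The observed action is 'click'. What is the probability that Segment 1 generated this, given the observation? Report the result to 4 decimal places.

0.3930

The responsibility of component k is π_k f_k(x) divided by Σ_j π_j f_j(x).
Component likelihoods at x = 'click':
  p_1 = P(click | comp) = 0.23
  p_2 = P(click | comp) = 0.23
  p_3 = P(click | comp) = 0.21
Prior × likelihood for each component:
  π_1·p_1 = 0.38 × 0.23 = 0.0874
  π_2·p_2 = 0.24 × 0.23 = 0.0552
  π_3·p_3 = 0.38 × 0.21 = 0.0798
Sum: 0.0874 + 0.0552 + 0.0798 = 0.2224
P(Segment 1 | 'click') ≈ 0.3930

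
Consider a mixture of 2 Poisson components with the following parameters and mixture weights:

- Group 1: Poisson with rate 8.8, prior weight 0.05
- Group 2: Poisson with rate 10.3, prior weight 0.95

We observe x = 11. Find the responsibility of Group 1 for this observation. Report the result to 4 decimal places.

0.0401

Apply Bayes' rule: the posterior for each component is proportional to its prior times its likelihood at x.
Evaluate each component's likelihood at the observed value:
  f_1 = e^(−8.8)·8.8^11/11! = 0.092547
  f_2 = e^(−10.3)·10.3^11/11! = 0.116633
Multiply by the mixture weights:
  π_1·f_1 = 0.05 × 0.092547 = 0.00462735
  π_2·f_2 = 0.95 × 0.116633 = 0.110801
Sum: 0.00462735 + 0.110801 = 0.115428
So the posterior for Group 1 is 0.00462735 / 0.115428 ≈ 0.0401.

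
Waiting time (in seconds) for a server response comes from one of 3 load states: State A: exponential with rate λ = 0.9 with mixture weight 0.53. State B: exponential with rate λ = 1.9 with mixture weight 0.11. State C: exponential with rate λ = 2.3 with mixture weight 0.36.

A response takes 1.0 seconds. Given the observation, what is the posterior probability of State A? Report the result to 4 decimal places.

Apply Bayes' rule: the posterior for each component is proportional to its prior times its likelihood at x.
Component likelihoods at x = 1.0 seconds:
  L_A = 0.365913
  L_B = 0.28418
  L_C = 0.230595
Prior × likelihood for each component:
  w_A·L_A = 0.53 × 0.365913 = 0.193934
  w_B·L_B = 0.11 × 0.28418 = 0.0312598
  w_C·L_C = 0.36 × 0.230595 = 0.0830143
Evidence: 0.193934 + 0.0312598 + 0.0830143 = 0.308208
P(State A | data) = 0.193934 / 0.308208 ≈ 0.6292

0.6292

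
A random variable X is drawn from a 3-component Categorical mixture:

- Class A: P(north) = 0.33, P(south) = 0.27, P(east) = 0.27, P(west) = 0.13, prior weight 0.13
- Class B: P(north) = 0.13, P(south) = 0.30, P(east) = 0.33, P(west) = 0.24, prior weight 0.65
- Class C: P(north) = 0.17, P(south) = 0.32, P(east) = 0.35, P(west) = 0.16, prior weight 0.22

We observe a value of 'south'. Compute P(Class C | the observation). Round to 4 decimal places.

Posterior ∝ prior × likelihood, so P(k | x) ∝ w_k f_k(x); normalise over all components.
Component likelihoods at x = 'south':
  L_A = P(south | comp) = 0.27
  L_B = P(south | comp) = 0.30
  L_C = P(south | comp) = 0.32
Prior × likelihood for each component:
  w_A·L_A = 0.13 × 0.27 = 0.0351
  w_B·L_B = 0.65 × 0.3 = 0.195
  w_C·L_C = 0.22 × 0.32 = 0.0704
Denominator: 0.0351 + 0.195 + 0.0704 = 0.3005
P(Class C | the observation) = 0.0704 / 0.3005 ≈ 0.2343

0.2343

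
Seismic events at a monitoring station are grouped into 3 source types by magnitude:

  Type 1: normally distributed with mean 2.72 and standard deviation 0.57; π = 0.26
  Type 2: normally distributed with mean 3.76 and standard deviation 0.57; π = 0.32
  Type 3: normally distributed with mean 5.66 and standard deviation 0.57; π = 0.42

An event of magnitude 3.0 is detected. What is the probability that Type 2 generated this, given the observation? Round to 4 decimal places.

Posterior ∝ prior × likelihood, so P(k | x) ∝ P(Z=k) f_k(x); normalise over all components.
Component likelihoods at x = 3.0:
  L_1 = 0.62035
  L_2 = 0.287737
  L_3 = 1.30632e-05
Weight by the priors:
  P(Z=1)·L_1 = 0.26 × 0.62035 = 0.161291
  P(Z=2)·L_2 = 0.32 × 0.287737 = 0.0920758
  P(Z=3)·L_3 = 0.42 × 1.30632e-05 = 5.48656e-06
Sum: 0.161291 + 0.0920758 + 5.48656e-06 = 0.253372
P(Type 2 | data) = 0.0920758 / 0.253372 ≈ 0.3634

0.3634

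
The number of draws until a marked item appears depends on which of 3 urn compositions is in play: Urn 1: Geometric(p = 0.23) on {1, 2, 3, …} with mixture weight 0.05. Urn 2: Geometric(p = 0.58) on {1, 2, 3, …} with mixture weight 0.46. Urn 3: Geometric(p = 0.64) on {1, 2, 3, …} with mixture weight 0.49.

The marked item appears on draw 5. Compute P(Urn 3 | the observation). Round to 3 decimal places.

Posterior ∝ prior × likelihood, so P(k | x) ∝ π_k f_k(x); normalise over all components.
Component likelihoods at x = 5:
  L_1 = 0.23·(1−0.23)^4 = 0.23·0.35153 = 0.080852
  L_2 = 0.58·(1−0.58)^4 = 0.58·0.031117 = 0.0180478
  L_3 = 0.64·(1−0.64)^4 = 0.64·0.0167962 = 0.0107495
Weight by the priors:
  π_1·L_1 = 0.05 × 0.080852 = 0.0040426
  π_2·L_2 = 0.46 × 0.0180478 = 0.008302
  π_3·L_3 = 0.49 × 0.0107495 = 0.00526728
Normaliser: 0.0040426 + 0.008302 + 0.00526728 = 0.0176119
P(Urn 3 | the observation) = 0.00526728 / 0.0176119 ≈ 0.299

0.299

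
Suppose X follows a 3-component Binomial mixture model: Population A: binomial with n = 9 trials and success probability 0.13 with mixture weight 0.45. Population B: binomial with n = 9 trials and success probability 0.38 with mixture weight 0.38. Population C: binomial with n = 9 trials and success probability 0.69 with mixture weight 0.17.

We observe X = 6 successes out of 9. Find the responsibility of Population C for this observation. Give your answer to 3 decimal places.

0.666

Posterior ∝ prior × likelihood, so P(k | x) ∝ π_k f_k(x); normalise over all components.
Evaluate each component's likelihood at the observed value:
  L_A = C(9,6)·0.13^6·0.87^3 = 84·4.82681e-06·0.658503 = 0.000266991
  L_B = C(9,6)·0.38^6·0.62^3 = 84·0.00301094·0.238328 = 0.0602776
  L_C = C(9,6)·0.69^6·0.31^3 = 84·0.107918·0.029791 = 0.270059
Prior × likelihood for each component:
  π_A·L_A = 0.45 × 0.000266991 = 0.000120146
  π_B·L_B = 0.38 × 0.0602776 = 0.0229055
  π_C·L_C = 0.17 × 0.270059 = 0.0459101
Evidence: 0.000120146 + 0.0229055 + 0.0459101 = 0.0689357
P(Population C | data) = 0.0459101 / 0.0689357 ≈ 0.666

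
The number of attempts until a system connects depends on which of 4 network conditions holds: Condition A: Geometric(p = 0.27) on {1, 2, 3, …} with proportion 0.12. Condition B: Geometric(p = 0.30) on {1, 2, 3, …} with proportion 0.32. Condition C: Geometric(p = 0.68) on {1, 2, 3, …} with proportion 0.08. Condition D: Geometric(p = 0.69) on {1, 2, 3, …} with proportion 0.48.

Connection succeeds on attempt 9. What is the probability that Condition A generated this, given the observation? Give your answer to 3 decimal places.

0.319

Posterior ∝ prior × likelihood, so P(k | x) ∝ P(Z=k) f_k(x); normalise over all components.
Component likelihoods at x = 9:
  p_A = 0.0217744
  p_B = 0.0172944
  p_C = 7.47668e-05
  p_D = 5.88495e-05
Unnormalised posteriors:
  P(Z=A)·p_A = 0.12 × 0.0217744 = 0.00261293
  P(Z=B)·p_B = 0.32 × 0.0172944 = 0.00553421
  P(Z=C)·p_C = 0.08 × 7.47668e-05 = 5.98134e-06
  P(Z=D)·p_D = 0.48 × 5.88495e-05 = 2.82478e-05
Sum: 0.00261293 + 0.00553421 + 5.98134e-06 + 2.82478e-05 = 0.00818137
So the posterior for Condition A is 0.00261293 / 0.00818137 ≈ 0.319.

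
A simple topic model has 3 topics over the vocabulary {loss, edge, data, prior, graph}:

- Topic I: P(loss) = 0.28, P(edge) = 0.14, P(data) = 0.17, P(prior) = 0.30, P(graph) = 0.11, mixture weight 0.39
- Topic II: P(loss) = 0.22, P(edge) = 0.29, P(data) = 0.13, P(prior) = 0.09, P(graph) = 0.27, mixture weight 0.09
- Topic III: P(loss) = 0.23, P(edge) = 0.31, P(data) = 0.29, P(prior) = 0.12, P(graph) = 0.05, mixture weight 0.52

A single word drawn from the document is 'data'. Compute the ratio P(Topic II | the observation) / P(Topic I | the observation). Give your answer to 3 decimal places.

0.176

Since P(k|x) ∝ π_k f_k(x), the posterior odds are π_i f_i(x) / (π_j f_j(x)).
Evaluate each component's likelihood at the observed value:
  f_I = P(data | comp) = 0.17
  f_II = P(data | comp) = 0.13
  f_III = P(data | comp) = 0.29
0.0117 / 0.0663 ≈ 0.176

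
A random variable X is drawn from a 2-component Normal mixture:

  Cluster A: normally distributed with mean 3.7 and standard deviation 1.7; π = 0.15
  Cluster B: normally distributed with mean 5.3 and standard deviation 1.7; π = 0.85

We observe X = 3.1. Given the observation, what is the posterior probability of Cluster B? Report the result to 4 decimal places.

0.7230

The responsibility of component k is w_k f_k(x) divided by Σ_j w_j f_j(x).
Component likelihoods at x = 3.1:
  p_A = (1/(1.7·√(2π)))·exp(−(3.1−3.7)²/(2·1.7²)) = 0.234672·exp(-0.06228) = 0.220502
  p_B = (1/(1.7·√(2π)))·exp(−(3.1−5.3)²/(2·1.7²)) = 0.234672·exp(-0.83737) = 0.101577
Weight by the priors:
  w_A·p_A = 0.15 × 0.220502 = 0.0330752
  w_B·p_B = 0.85 × 0.101577 = 0.0863405
Normaliser: 0.0330752 + 0.0863405 = 0.119416
P(Cluster B | data) ≈ 0.7230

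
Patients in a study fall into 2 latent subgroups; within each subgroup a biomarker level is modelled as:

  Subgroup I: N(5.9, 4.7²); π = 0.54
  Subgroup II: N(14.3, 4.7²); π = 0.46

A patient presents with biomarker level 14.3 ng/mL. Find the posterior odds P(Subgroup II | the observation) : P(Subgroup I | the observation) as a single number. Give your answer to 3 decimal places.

Only the two components matter; the odds are (w_i f_i(x)) / (w_j f_j(x)).
Normal densities:
  L_I = 0.017187
  L_II = 0.0848813
Odds = (0.46/0.54) × (0.0848813/0.017187) = 0.851852 × 4.9387 ≈ 4.207

4.207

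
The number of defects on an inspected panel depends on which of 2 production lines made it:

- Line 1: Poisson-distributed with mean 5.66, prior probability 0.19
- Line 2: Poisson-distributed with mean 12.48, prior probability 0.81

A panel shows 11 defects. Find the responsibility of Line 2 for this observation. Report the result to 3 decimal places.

0.965

Posterior ∝ prior × likelihood, so P(k | x) ∝ P(Z=k) f_k(x); normalise over all components.
Component likelihoods at x = 11 defects:
  p_1 = e^(−5.66)·5.66^11/11! = 0.0166617
  p_2 = e^(−12.48)·12.48^11/11! = 0.108946
Unnormalised posteriors:
  P(Z=1)·p_1 = 0.19 × 0.0166617 = 0.00316572
  P(Z=2)·p_2 = 0.81 × 0.108946 = 0.0882459
Denominator: 0.00316572 + 0.0882459 = 0.0914116
P(Line 2 | the observation) = 0.0882459 / 0.0914116 ≈ 0.965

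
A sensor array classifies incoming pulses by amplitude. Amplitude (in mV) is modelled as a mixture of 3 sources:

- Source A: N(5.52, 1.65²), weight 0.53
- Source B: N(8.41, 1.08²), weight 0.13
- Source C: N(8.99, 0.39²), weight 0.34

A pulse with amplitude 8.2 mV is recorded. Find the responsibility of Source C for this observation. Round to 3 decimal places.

By Bayes' theorem, P(k | x) = π_k f_k(x) / Σ_j π_j f_j(x).
Normal densities:
  f_A = (1/(1.65·√(2π)))·exp(−(8.2−5.52)²/(2·1.65²)) = 0.241783·exp(-1.31908) = 0.0646482
  f_B = (1/(1.08·√(2π)))·exp(−(8.2−8.41)²/(2·1.08²)) = 0.369391·exp(-0.01890) = 0.362474
  f_C = (1/(0.39·√(2π)))·exp(−(8.2−8.99)²/(2·0.39²)) = 1.022929·exp(-2.05161) = 0.131475
Weight by the priors:
  π_A·f_A = 0.53 × 0.0646482 = 0.0342635
  π_B·f_B = 0.13 × 0.362474 = 0.0471216
  π_C·f_C = 0.34 × 0.131475 = 0.0447014
Evidence: 0.0342635 + 0.0471216 + 0.0447014 = 0.126086
P(Source C | the observation) = 0.0447014 / 0.126086 ≈ 0.355

0.355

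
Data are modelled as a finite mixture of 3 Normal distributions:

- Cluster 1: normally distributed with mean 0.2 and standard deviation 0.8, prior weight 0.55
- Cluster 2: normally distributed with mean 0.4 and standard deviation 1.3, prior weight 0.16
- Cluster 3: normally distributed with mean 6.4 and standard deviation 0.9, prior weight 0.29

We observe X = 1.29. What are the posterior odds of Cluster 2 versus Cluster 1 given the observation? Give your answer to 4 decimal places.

0.3583

Since P(k|x) ∝ π_k f_k(x), the posterior odds are π_i f_i(x) / (π_j f_j(x)).
Normal densities:
  L_1 = 0.197109
  L_2 = 0.242767
  L_3 = 4.43054e-08
0.0388428 / 0.10841 ≈ 0.3583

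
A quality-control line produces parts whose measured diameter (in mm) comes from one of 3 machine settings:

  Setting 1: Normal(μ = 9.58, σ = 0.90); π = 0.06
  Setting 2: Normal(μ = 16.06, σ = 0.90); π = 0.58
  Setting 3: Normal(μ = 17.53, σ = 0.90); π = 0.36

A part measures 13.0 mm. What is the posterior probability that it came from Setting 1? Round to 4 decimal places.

P(component k | x) = π_k·f_k(x) / marginal(x), where marginal(x) = Σ_j π_j·f_j(x).
Normal densities:
  f_1 = (1/(0.90·√(2π)))·exp(−(13.0−9.58)²/(2·0.90²)) = 0.443269·exp(-7.22000) = 0.000324385
  f_2 = (1/(0.90·√(2π)))·exp(−(13.0−16.06)²/(2·0.90²)) = 0.443269·exp(-5.78000) = 0.00136913
  f_3 = (1/(0.90·√(2π)))·exp(−(13.0−17.53)²/(2·0.90²)) = 0.443269·exp(-12.66722) = 1.39754e-06
Weight by the priors:
  π_1·f_1 = 0.06 × 0.000324385 = 1.94631e-05
  π_2·f_2 = 0.58 × 0.00136913 = 0.000794097
  π_3·f_3 = 0.36 × 1.39754e-06 = 5.03113e-07
Sum: 1.94631e-05 + 0.000794097 + 5.03113e-07 = 0.000814063
P(Setting 1 | the observation) = 1.94631e-05 / 0.000814063 ≈ 0.0239

0.0239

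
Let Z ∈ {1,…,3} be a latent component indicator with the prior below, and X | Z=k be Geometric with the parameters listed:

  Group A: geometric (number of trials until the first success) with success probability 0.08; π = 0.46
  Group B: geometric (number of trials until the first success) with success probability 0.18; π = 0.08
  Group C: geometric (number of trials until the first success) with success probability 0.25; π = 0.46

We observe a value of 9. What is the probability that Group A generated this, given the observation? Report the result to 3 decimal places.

By Bayes' theorem, P(k | x) = w_k f_k(x) / Σ_j w_j f_j(x).
Component likelihoods at x = 9:
  p_A = 0.08·(1−0.08)^8 = 0.08·0.513219 = 0.0410575
  p_B = 0.18·(1−0.18)^8 = 0.18·0.204414 = 0.0367945
  p_C = 0.25·(1−0.25)^8 = 0.25·0.100113 = 0.0250282
Weight by the priors:
  w_A·p_A = 0.46 × 0.0410575 = 0.0188865
  w_B·p_B = 0.08 × 0.0367945 = 0.00294356
  w_C·p_C = 0.46 × 0.0250282 = 0.011513
Sum: 0.0188865 + 0.00294356 + 0.011513 = 0.033343
P(Group A | 9) ≈ 0.566

0.566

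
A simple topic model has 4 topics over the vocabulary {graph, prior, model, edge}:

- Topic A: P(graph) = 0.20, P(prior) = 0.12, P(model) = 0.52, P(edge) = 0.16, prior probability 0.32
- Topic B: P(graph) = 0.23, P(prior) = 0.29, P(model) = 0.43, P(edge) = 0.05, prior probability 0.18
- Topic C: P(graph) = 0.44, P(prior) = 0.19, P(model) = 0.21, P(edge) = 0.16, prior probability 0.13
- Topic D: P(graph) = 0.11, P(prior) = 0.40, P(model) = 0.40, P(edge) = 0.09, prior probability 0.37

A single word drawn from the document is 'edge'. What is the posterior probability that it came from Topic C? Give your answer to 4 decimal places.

0.1820

Apply Bayes' rule: the posterior for each component is proportional to its prior times its likelihood at x.
Evaluate each component's likelihood at the observed value:
  p_A = P(edge | comp) = 0.16
  p_B = P(edge | comp) = 0.05
  p_C = P(edge | comp) = 0.16
  p_D = P(edge | comp) = 0.09
Prior × likelihood for each component:
  π_A·p_A = 0.32 × 0.16 = 0.0512
  π_B·p_B = 0.18 × 0.05 = 0.009
  π_C·p_C = 0.13 × 0.16 = 0.0208
  π_D·p_D = 0.37 × 0.09 = 0.0333
Evidence: 0.0512 + 0.009 + 0.0208 + 0.0333 = 0.1143
Responsibility of Topic C: 0.0208 / 0.1143 ≈ 0.1820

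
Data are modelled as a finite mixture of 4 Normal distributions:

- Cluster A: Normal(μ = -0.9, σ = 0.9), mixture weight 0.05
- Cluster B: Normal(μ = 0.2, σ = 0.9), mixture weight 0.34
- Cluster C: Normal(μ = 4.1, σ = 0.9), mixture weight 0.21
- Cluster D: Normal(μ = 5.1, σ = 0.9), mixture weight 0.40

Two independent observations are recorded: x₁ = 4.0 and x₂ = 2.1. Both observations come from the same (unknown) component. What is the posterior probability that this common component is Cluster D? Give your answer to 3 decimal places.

Posterior ∝ prior × likelihood, so P(k | x) ∝ π_k f_k(x); normalise over all components.
Since both observations come from the same component, the likelihood for component k is f_k(x₁)·f_k(x₂).
  L_A = [1.62179e-07] × [0.00171364] = 2.77917e-10
  L_B = [5.96415e-05] × [0.0477406] = 2.84732e-06
  L_C = [0.440541] × [0.0375263] = 0.0165319
  L_D = [0.210033] × [0.00171364] = 0.000359921
Prior × likelihood for each component:
  π_A·L_A = 0.05 × 2.77917e-10 = 1.38958e-11
  π_B·L_B = 0.34 × 2.84732e-06 = 9.6809e-07
  π_C·L_C = 0.21 × 0.0165319 = 0.00347169
  π_D·L_D = 0.40 × 0.000359921 = 0.000143969
Normaliser: 1.38958e-11 + 9.6809e-07 + 0.00347169 + 0.000143969 = 0.00361663
Responsibility of Cluster D: 0.000143969 / 0.00361663 ≈ 0.040

0.040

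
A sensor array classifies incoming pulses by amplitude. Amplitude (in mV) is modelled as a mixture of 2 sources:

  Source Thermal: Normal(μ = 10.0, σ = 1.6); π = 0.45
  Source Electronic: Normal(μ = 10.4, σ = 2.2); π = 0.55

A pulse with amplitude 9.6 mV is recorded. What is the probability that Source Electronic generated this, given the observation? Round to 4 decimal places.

0.4619

Posterior ∝ prior × likelihood, so P(k | x) ∝ P(Z=k) f_k(x); normalise over all components.
Evaluate each component's likelihood at the observed value:
  f_Thermal = (1/(1.6·√(2π)))·exp(−(9.6−10.0)²/(2·1.6²)) = 0.249339·exp(-0.03125) = 0.241668
  f_Electronic = (1/(2.2·√(2π)))·exp(−(9.6−10.4)²/(2·2.2²)) = 0.181337·exp(-0.06612) = 0.169736
Unnormalised posteriors:
  P(Z=Thermal)·f_Thermal = 0.45 × 0.241668 = 0.10875
  P(Z=Electronic)·f_Electronic = 0.55 × 0.169736 = 0.0933547
Evidence: 0.10875 + 0.0933547 = 0.202105
P(Source Electronic | data) ≈ 0.4619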